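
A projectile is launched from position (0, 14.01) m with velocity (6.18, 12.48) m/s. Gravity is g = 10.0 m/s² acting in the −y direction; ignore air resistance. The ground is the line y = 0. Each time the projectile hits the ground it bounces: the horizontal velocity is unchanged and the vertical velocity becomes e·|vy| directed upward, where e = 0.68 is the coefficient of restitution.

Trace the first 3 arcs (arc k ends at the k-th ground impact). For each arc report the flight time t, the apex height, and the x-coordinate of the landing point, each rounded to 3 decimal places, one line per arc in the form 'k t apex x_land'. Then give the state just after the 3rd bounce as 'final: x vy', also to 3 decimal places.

1 3.336 21.798 20.616
2 2.840 10.079 38.165
3 1.931 4.661 50.098
final: 50.098 6.565

Arc 1: start y=14.010, vy=12.480 → t=3.336, apex=21.798, x_land=20.616, impact vy=-20.879
  bounce: vy ← 0.68·20.879 = 14.198
Arc 2: start y=0.000, vy=14.198 → t=2.840, apex=10.079, x_land=38.165, impact vy=-14.198
  bounce: vy ← 0.68·14.198 = 9.655
Arc 3: start y=0.000, vy=9.655 → t=1.931, apex=4.661, x_land=50.098, impact vy=-9.655
  bounce: vy ← 0.68·9.655 = 6.565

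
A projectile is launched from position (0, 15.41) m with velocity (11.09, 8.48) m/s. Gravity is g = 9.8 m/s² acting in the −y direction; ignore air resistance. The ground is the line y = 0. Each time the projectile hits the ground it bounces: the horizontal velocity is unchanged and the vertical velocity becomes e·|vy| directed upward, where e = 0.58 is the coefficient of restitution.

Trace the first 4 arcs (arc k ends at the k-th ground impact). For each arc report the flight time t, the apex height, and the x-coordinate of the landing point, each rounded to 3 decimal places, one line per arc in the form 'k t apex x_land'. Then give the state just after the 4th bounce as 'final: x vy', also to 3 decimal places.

1 2.839 19.079 31.479
2 2.289 6.418 56.864
3 1.328 2.159 71.587
4 0.770 0.726 80.126
final: 80.126 2.188

Arc 1: start y=15.410, vy=8.480 → t=2.839, apex=19.079, x_land=31.479, impact vy=-19.338
  bounce: vy ← 0.58·19.338 = 11.216
Arc 2: start y=0.000, vy=11.216 → t=2.289, apex=6.418, x_land=56.864, impact vy=-11.216
  bounce: vy ← 0.58·11.216 = 6.505
Arc 3: start y=0.000, vy=6.505 → t=1.328, apex=2.159, x_land=71.587, impact vy=-6.505
  bounce: vy ← 0.58·6.505 = 3.773
Arc 4: start y=0.000, vy=3.773 → t=0.770, apex=0.726, x_land=80.126, impact vy=-3.773
  bounce: vy ← 0.58·3.773 = 2.188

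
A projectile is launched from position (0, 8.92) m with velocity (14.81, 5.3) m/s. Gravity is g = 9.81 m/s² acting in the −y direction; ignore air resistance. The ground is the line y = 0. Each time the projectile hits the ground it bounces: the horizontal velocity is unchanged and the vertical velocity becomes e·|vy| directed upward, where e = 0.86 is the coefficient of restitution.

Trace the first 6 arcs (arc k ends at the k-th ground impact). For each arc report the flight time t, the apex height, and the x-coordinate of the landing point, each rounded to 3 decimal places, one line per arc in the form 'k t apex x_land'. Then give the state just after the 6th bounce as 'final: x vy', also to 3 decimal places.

1 1.993 10.352 29.516
2 2.499 7.656 66.522
3 2.149 5.662 98.347
4 1.848 4.188 125.717
5 1.589 3.097 149.254
6 1.367 2.291 169.497
final: 169.497 5.766

Arc 1: start y=8.920, vy=5.300 → t=1.993, apex=10.352, x_land=29.516, impact vy=-14.251
  bounce: vy ← 0.86·14.251 = 12.256
Arc 2: start y=0.000, vy=12.256 → t=2.499, apex=7.656, x_land=66.522, impact vy=-12.256
  bounce: vy ← 0.86·12.256 = 10.540
Arc 3: start y=0.000, vy=10.540 → t=2.149, apex=5.662, x_land=98.347, impact vy=-10.540
  bounce: vy ← 0.86·10.540 = 9.065
Arc 4: start y=0.000, vy=9.065 → t=1.848, apex=4.188, x_land=125.717, impact vy=-9.065
  bounce: vy ← 0.86·9.065 = 7.796
Arc 5: start y=0.000, vy=7.796 → t=1.589, apex=3.097, x_land=149.254, impact vy=-7.796
  bounce: vy ← 0.86·7.796 = 6.704
Arc 6: start y=0.000, vy=6.704 → t=1.367, apex=2.291, x_land=169.497, impact vy=-6.704
  bounce: vy ← 0.86·6.704 = 5.766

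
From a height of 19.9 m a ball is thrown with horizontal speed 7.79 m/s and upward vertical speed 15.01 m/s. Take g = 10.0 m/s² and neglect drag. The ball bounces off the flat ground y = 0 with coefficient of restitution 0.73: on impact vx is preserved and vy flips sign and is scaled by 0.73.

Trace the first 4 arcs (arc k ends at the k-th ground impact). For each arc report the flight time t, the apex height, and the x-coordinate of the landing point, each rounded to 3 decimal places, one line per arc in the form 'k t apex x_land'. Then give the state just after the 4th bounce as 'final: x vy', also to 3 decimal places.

Arc 1: start y=19.900, vy=15.010 → t=3.998, apex=31.165, x_land=31.141, impact vy=-24.966
  bounce: vy ← 0.73·24.966 = 18.225
Arc 2: start y=0.000, vy=18.225 → t=3.645, apex=16.608, x_land=59.536, impact vy=-18.225
  bounce: vy ← 0.73·18.225 = 13.304
Arc 3: start y=0.000, vy=13.304 → t=2.661, apex=8.850, x_land=80.264, impact vy=-13.304
  bounce: vy ← 0.73·13.304 = 9.712
Arc 4: start y=0.000, vy=9.712 → t=1.942, apex=4.716, x_land=95.396, impact vy=-9.712
  bounce: vy ← 0.73·9.712 = 7.090

1 3.998 31.165 31.141
2 3.645 16.608 59.536
3 2.661 8.850 80.264
4 1.942 4.716 95.396
final: 95.396 7.090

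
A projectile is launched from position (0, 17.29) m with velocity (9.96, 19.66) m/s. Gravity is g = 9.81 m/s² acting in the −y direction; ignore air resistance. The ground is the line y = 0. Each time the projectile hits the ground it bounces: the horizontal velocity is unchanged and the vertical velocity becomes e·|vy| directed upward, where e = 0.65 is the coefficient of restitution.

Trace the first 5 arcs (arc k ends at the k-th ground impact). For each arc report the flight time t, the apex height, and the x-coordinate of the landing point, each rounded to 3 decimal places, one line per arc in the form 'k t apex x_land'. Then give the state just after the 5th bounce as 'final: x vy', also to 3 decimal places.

1 4.750 36.990 47.312
2 3.570 15.628 82.869
3 2.320 6.603 105.981
4 1.508 2.790 121.004
5 0.980 1.179 130.769
final: 130.769 3.126

Arc 1: start y=17.290, vy=19.660 → t=4.750, apex=36.990, x_land=47.312, impact vy=-26.940
  bounce: vy ← 0.65·26.940 = 17.511
Arc 2: start y=0.000, vy=17.511 → t=3.570, apex=15.628, x_land=82.869, impact vy=-17.511
  bounce: vy ← 0.65·17.511 = 11.382
Arc 3: start y=0.000, vy=11.382 → t=2.320, apex=6.603, x_land=105.981, impact vy=-11.382
  bounce: vy ← 0.65·11.382 = 7.398
Arc 4: start y=0.000, vy=7.398 → t=1.508, apex=2.790, x_land=121.004, impact vy=-7.398
  bounce: vy ← 0.65·7.398 = 4.809
Arc 5: start y=0.000, vy=4.809 → t=0.980, apex=1.179, x_land=130.769, impact vy=-4.809
  bounce: vy ← 0.65·4.809 = 3.126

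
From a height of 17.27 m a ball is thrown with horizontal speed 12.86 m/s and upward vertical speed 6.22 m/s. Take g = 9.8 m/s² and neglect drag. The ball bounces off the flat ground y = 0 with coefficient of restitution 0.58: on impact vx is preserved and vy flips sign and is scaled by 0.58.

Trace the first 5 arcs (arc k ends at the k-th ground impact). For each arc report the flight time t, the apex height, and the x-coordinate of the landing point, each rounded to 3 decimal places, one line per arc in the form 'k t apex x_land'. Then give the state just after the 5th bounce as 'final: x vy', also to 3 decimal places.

1 2.616 19.244 33.647
2 2.299 6.474 63.210
3 1.333 2.178 80.357
4 0.773 0.733 90.302
5 0.449 0.246 96.070
final: 96.070 1.275

Arc 1: start y=17.270, vy=6.220 → t=2.616, apex=19.244, x_land=33.647, impact vy=-19.421
  bounce: vy ← 0.58·19.421 = 11.264
Arc 2: start y=0.000, vy=11.264 → t=2.299, apex=6.474, x_land=63.210, impact vy=-11.264
  bounce: vy ← 0.58·11.264 = 6.533
Arc 3: start y=0.000, vy=6.533 → t=1.333, apex=2.178, x_land=80.357, impact vy=-6.533
  bounce: vy ← 0.58·6.533 = 3.789
Arc 4: start y=0.000, vy=3.789 → t=0.773, apex=0.733, x_land=90.302, impact vy=-3.789
  bounce: vy ← 0.58·3.789 = 2.198
Arc 5: start y=0.000, vy=2.198 → t=0.449, apex=0.246, x_land=96.070, impact vy=-2.198
  bounce: vy ← 0.58·2.198 = 1.275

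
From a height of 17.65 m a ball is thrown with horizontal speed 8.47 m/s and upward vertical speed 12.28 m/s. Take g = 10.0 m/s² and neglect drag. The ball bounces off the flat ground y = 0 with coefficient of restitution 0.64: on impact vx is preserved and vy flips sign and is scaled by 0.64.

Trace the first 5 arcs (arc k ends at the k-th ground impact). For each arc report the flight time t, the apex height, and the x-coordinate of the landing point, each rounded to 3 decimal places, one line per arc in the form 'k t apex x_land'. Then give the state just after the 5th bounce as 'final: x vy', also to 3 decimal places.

Arc 1: start y=17.650, vy=12.280 → t=3.473, apex=25.190, x_land=29.412, impact vy=-22.445
  bounce: vy ← 0.64·22.445 = 14.365
Arc 2: start y=0.000, vy=14.365 → t=2.873, apex=10.318, x_land=53.747, impact vy=-14.365
  bounce: vy ← 0.64·14.365 = 9.194
Arc 3: start y=0.000, vy=9.194 → t=1.839, apex=4.226, x_land=69.321, impact vy=-9.194
  bounce: vy ← 0.64·9.194 = 5.884
Arc 4: start y=0.000, vy=5.884 → t=1.177, apex=1.731, x_land=79.288, impact vy=-5.884
  bounce: vy ← 0.64·5.884 = 3.766
Arc 5: start y=0.000, vy=3.766 → t=0.753, apex=0.709, x_land=85.668, impact vy=-3.766
  bounce: vy ← 0.64·3.766 = 2.410

1 3.473 25.190 29.412
2 2.873 10.318 53.747
3 1.839 4.226 69.321
4 1.177 1.731 79.288
5 0.753 0.709 85.668
final: 85.668 2.410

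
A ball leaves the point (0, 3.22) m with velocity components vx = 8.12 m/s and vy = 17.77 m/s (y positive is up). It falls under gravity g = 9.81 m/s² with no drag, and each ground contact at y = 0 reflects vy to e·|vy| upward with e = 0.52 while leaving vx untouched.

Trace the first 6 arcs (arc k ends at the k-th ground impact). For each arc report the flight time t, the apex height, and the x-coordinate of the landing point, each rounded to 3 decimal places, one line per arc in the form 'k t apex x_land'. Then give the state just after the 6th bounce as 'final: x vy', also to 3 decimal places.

1 3.796 19.314 30.822
2 2.064 5.223 47.579
3 1.073 1.412 56.293
4 0.558 0.382 60.824
5 0.290 0.103 63.181
6 0.151 0.028 64.406
final: 64.406 0.385

Arc 1: start y=3.220, vy=17.770 → t=3.796, apex=19.314, x_land=30.822, impact vy=-19.467
  bounce: vy ← 0.52·19.467 = 10.123
Arc 2: start y=0.000, vy=10.123 → t=2.064, apex=5.223, x_land=47.579, impact vy=-10.123
  bounce: vy ← 0.52·10.123 = 5.264
Arc 3: start y=0.000, vy=5.264 → t=1.073, apex=1.412, x_land=56.293, impact vy=-5.264
  bounce: vy ← 0.52·5.264 = 2.737
Arc 4: start y=0.000, vy=2.737 → t=0.558, apex=0.382, x_land=60.824, impact vy=-2.737
  bounce: vy ← 0.52·2.737 = 1.423
Arc 5: start y=0.000, vy=1.423 → t=0.290, apex=0.103, x_land=63.181, impact vy=-1.423
  bounce: vy ← 0.52·1.423 = 0.740
Arc 6: start y=0.000, vy=0.740 → t=0.151, apex=0.028, x_land=64.406, impact vy=-0.740
  bounce: vy ← 0.52·0.740 = 0.385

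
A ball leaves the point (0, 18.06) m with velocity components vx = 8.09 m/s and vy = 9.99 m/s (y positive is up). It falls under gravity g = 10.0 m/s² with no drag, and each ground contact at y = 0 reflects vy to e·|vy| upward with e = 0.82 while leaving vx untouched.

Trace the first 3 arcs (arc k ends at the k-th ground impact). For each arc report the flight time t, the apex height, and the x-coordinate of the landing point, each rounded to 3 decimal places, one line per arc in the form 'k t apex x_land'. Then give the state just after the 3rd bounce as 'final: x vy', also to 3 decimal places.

1 3.146 23.050 25.452
2 3.521 15.499 53.939
3 2.887 10.421 77.298
final: 77.298 11.838

Arc 1: start y=18.060, vy=9.990 → t=3.146, apex=23.050, x_land=25.452, impact vy=-21.471
  bounce: vy ← 0.82·21.471 = 17.606
Arc 2: start y=0.000, vy=17.606 → t=3.521, apex=15.499, x_land=53.939, impact vy=-17.606
  bounce: vy ← 0.82·17.606 = 14.437
Arc 3: start y=0.000, vy=14.437 → t=2.887, apex=10.421, x_land=77.298, impact vy=-14.437
  bounce: vy ← 0.82·14.437 = 11.838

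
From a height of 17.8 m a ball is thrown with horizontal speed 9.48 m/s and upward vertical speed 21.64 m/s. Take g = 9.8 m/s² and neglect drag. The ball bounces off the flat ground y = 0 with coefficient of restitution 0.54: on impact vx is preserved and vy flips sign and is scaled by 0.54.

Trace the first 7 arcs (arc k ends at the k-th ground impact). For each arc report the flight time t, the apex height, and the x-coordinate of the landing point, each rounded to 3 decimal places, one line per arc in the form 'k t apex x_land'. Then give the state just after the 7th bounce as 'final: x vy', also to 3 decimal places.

1 5.125 41.692 48.586
2 3.150 12.157 78.451
3 1.701 3.545 94.578
4 0.919 1.034 103.287
5 0.496 0.301 107.989
6 0.268 0.088 110.529
7 0.145 0.026 111.900
final: 111.900 0.383

Arc 1: start y=17.800, vy=21.640 → t=5.125, apex=41.692, x_land=48.586, impact vy=-28.586
  bounce: vy ← 0.54·28.586 = 15.437
Arc 2: start y=0.000, vy=15.437 → t=3.150, apex=12.157, x_land=78.451, impact vy=-15.437
  bounce: vy ← 0.54·15.437 = 8.336
Arc 3: start y=0.000, vy=8.336 → t=1.701, apex=3.545, x_land=94.578, impact vy=-8.336
  bounce: vy ← 0.54·8.336 = 4.501
Arc 4: start y=0.000, vy=4.501 → t=0.919, apex=1.034, x_land=103.287, impact vy=-4.501
  bounce: vy ← 0.54·4.501 = 2.431
Arc 5: start y=0.000, vy=2.431 → t=0.496, apex=0.301, x_land=107.989, impact vy=-2.431
  bounce: vy ← 0.54·2.431 = 1.313
Arc 6: start y=0.000, vy=1.313 → t=0.268, apex=0.088, x_land=110.529, impact vy=-1.313
  bounce: vy ← 0.54·1.313 = 0.709
Arc 7: start y=0.000, vy=0.709 → t=0.145, apex=0.026, x_land=111.900, impact vy=-0.709
  bounce: vy ← 0.54·0.709 = 0.383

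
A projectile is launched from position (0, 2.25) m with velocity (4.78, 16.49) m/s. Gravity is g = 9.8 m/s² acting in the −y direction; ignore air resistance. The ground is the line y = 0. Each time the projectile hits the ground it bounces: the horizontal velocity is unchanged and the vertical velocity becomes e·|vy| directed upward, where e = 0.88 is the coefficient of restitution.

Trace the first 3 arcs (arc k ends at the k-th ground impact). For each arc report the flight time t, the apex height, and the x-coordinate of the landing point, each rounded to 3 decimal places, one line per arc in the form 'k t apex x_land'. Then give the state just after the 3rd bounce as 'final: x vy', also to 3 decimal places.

1 3.497 16.123 16.714
2 3.193 12.486 31.974
3 2.809 9.669 45.404
final: 45.404 12.114

Arc 1: start y=2.250, vy=16.490 → t=3.497, apex=16.123, x_land=16.714, impact vy=-17.777
  bounce: vy ← 0.88·17.777 = 15.644
Arc 2: start y=0.000, vy=15.644 → t=3.193, apex=12.486, x_land=31.974, impact vy=-15.644
  bounce: vy ← 0.88·15.644 = 13.766
Arc 3: start y=0.000, vy=13.766 → t=2.809, apex=9.669, x_land=45.404, impact vy=-13.766
  bounce: vy ← 0.88·13.766 = 12.114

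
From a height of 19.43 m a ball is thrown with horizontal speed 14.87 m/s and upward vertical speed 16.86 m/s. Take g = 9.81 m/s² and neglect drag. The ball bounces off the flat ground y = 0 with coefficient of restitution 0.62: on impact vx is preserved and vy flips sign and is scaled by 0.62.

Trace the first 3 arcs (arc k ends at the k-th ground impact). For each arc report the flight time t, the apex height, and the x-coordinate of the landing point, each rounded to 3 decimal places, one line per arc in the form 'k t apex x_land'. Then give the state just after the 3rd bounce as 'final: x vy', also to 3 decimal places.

1 4.348 33.918 64.659
2 3.261 13.038 113.147
3 2.022 5.012 143.209
final: 143.209 6.148

Arc 1: start y=19.430, vy=16.860 → t=4.348, apex=33.918, x_land=64.659, impact vy=-25.797
  bounce: vy ← 0.62·25.797 = 15.994
Arc 2: start y=0.000, vy=15.994 → t=3.261, apex=13.038, x_land=113.147, impact vy=-15.994
  bounce: vy ← 0.62·15.994 = 9.916
Arc 3: start y=0.000, vy=9.916 → t=2.022, apex=5.012, x_land=143.209, impact vy=-9.916
  bounce: vy ← 0.62·9.916 = 6.148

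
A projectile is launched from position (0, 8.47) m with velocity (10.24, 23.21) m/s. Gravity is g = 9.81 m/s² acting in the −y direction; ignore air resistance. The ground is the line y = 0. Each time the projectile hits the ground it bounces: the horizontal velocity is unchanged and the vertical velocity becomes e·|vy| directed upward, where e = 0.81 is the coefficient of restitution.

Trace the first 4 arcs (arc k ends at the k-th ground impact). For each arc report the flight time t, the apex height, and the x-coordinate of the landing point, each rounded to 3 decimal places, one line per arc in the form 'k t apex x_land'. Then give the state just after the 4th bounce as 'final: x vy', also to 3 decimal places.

1 5.072 35.927 51.941
2 4.384 23.572 96.837
3 3.551 15.465 133.202
4 2.877 10.147 162.658
final: 162.658 11.429

Arc 1: start y=8.470, vy=23.210 → t=5.072, apex=35.927, x_land=51.941, impact vy=-26.550
  bounce: vy ← 0.81·26.550 = 21.505
Arc 2: start y=0.000, vy=21.505 → t=4.384, apex=23.572, x_land=96.837, impact vy=-21.505
  bounce: vy ← 0.81·21.505 = 17.419
Arc 3: start y=0.000, vy=17.419 → t=3.551, apex=15.465, x_land=133.202, impact vy=-17.419
  bounce: vy ← 0.81·17.419 = 14.110
Arc 4: start y=0.000, vy=14.110 → t=2.877, apex=10.147, x_land=162.658, impact vy=-14.110
  bounce: vy ← 0.81·14.110 = 11.429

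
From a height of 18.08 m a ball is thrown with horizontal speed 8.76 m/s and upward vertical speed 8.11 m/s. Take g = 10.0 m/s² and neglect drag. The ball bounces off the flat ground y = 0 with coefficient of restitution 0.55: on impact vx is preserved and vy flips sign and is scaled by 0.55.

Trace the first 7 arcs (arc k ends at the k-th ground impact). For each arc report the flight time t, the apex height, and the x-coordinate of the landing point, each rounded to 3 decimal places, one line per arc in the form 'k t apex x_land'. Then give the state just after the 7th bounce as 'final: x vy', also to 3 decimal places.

1 2.878 21.369 25.214
2 2.274 6.464 45.134
3 1.251 1.955 56.091
4 0.688 0.591 62.117
5 0.378 0.179 65.431
6 0.208 0.054 67.254
7 0.114 0.016 68.256
final: 68.256 0.315

Arc 1: start y=18.080, vy=8.110 → t=2.878, apex=21.369, x_land=25.214, impact vy=-20.673
  bounce: vy ← 0.55·20.673 = 11.370
Arc 2: start y=0.000, vy=11.370 → t=2.274, apex=6.464, x_land=45.134, impact vy=-11.370
  bounce: vy ← 0.55·11.370 = 6.254
Arc 3: start y=0.000, vy=6.254 → t=1.251, apex=1.955, x_land=56.091, impact vy=-6.254
  bounce: vy ← 0.55·6.254 = 3.439
Arc 4: start y=0.000, vy=3.439 → t=0.688, apex=0.591, x_land=62.117, impact vy=-3.439
  bounce: vy ← 0.55·3.439 = 1.892
Arc 5: start y=0.000, vy=1.892 → t=0.378, apex=0.179, x_land=65.431, impact vy=-1.892
  bounce: vy ← 0.55·1.892 = 1.040
Arc 6: start y=0.000, vy=1.040 → t=0.208, apex=0.054, x_land=67.254, impact vy=-1.040
  bounce: vy ← 0.55·1.040 = 0.572
Arc 7: start y=0.000, vy=0.572 → t=0.114, apex=0.016, x_land=68.256, impact vy=-0.572
  bounce: vy ← 0.55·0.572 = 0.315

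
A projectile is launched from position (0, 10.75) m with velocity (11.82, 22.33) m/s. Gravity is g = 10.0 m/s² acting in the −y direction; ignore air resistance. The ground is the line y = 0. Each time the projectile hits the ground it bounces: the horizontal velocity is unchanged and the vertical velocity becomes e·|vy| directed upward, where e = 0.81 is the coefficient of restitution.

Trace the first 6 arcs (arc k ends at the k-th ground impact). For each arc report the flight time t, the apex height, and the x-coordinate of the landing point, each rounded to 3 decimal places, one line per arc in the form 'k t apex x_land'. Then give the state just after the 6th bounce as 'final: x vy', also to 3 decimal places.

Arc 1: start y=10.750, vy=22.330 → t=4.904, apex=35.681, x_land=57.970, impact vy=-26.714
  bounce: vy ← 0.81·26.714 = 21.638
Arc 2: start y=0.000, vy=21.638 → t=4.328, apex=23.411, x_land=109.123, impact vy=-21.638
  bounce: vy ← 0.81·21.638 = 17.527
Arc 3: start y=0.000, vy=17.527 → t=3.505, apex=15.360, x_land=150.556, impact vy=-17.527
  bounce: vy ← 0.81·17.527 = 14.197
Arc 4: start y=0.000, vy=14.197 → t=2.839, apex=10.077, x_land=184.118, impact vy=-14.197
  bounce: vy ← 0.81·14.197 = 11.499
Arc 5: start y=0.000, vy=11.499 → t=2.300, apex=6.612, x_land=211.302, impact vy=-11.499
  bounce: vy ← 0.81·11.499 = 9.315
Arc 6: start y=0.000, vy=9.315 → t=1.863, apex=4.338, x_land=233.322, impact vy=-9.315
  bounce: vy ← 0.81·9.315 = 7.545

1 4.904 35.681 57.970
2 4.328 23.411 109.123
3 3.505 15.360 150.556
4 2.839 10.077 184.118
5 2.300 6.612 211.302
6 1.863 4.338 233.322
final: 233.322 7.545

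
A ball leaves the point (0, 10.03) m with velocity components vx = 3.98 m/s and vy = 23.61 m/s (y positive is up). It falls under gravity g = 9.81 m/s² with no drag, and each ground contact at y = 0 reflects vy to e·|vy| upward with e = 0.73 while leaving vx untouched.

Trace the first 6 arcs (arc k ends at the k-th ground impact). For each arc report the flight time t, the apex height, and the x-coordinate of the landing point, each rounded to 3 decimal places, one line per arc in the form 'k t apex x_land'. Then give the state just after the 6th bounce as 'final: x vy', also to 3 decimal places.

Arc 1: start y=10.030, vy=23.610 → t=5.206, apex=38.441, x_land=20.721, impact vy=-27.463
  bounce: vy ← 0.73·27.463 = 20.048
Arc 2: start y=0.000, vy=20.048 → t=4.087, apex=20.485, x_land=36.988, impact vy=-20.048
  bounce: vy ← 0.73·20.048 = 14.635
Arc 3: start y=0.000, vy=14.635 → t=2.984, apex=10.917, x_land=48.863, impact vy=-14.635
  bounce: vy ← 0.73·14.635 = 10.684
Arc 4: start y=0.000, vy=10.684 → t=2.178, apex=5.818, x_land=57.532, impact vy=-10.684
  bounce: vy ← 0.73·10.684 = 7.799
Arc 5: start y=0.000, vy=7.799 → t=1.590, apex=3.100, x_land=63.860, impact vy=-7.799
  bounce: vy ← 0.73·7.799 = 5.693
Arc 6: start y=0.000, vy=5.693 → t=1.161, apex=1.652, x_land=68.480, impact vy=-5.693
  bounce: vy ← 0.73·5.693 = 4.156

1 5.206 38.441 20.721
2 4.087 20.485 36.988
3 2.984 10.917 48.863
4 2.178 5.818 57.532
5 1.590 3.100 63.860
6 1.161 1.652 68.480
final: 68.480 4.156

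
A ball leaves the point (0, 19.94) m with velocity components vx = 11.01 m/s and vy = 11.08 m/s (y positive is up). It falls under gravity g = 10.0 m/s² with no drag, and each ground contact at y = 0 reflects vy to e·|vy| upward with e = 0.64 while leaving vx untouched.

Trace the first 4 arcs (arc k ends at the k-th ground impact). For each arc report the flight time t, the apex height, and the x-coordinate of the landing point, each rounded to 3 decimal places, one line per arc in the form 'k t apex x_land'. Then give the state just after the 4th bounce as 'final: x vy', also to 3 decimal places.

Arc 1: start y=19.940, vy=11.080 → t=3.392, apex=26.078, x_land=37.344, impact vy=-22.838
  bounce: vy ← 0.64·22.838 = 14.616
Arc 2: start y=0.000, vy=14.616 → t=2.923, apex=10.682, x_land=69.528, impact vy=-14.616
  bounce: vy ← 0.64·14.616 = 9.354
Arc 3: start y=0.000, vy=9.354 → t=1.871, apex=4.375, x_land=90.127, impact vy=-9.354
  bounce: vy ← 0.64·9.354 = 5.987
Arc 4: start y=0.000, vy=5.987 → t=1.197, apex=1.792, x_land=103.310, impact vy=-5.987
  bounce: vy ← 0.64·5.987 = 3.832

1 3.392 26.078 37.344
2 2.923 10.682 69.528
3 1.871 4.375 90.127
4 1.197 1.792 103.310
final: 103.310 3.832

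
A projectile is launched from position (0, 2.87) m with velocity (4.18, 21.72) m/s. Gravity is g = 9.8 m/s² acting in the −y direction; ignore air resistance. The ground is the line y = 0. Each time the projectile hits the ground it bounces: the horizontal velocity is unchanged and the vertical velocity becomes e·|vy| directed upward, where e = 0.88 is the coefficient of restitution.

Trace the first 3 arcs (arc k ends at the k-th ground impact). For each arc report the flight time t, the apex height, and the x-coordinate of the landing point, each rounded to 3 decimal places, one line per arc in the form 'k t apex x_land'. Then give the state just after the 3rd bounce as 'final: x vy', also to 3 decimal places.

Arc 1: start y=2.870, vy=21.720 → t=4.561, apex=26.939, x_land=19.065, impact vy=-22.978
  bounce: vy ← 0.88·22.978 = 20.221
Arc 2: start y=0.000, vy=20.221 → t=4.127, apex=20.862, x_land=36.315, impact vy=-20.221
  bounce: vy ← 0.88·20.221 = 17.795
Arc 3: start y=0.000, vy=17.795 → t=3.632, apex=16.155, x_land=51.495, impact vy=-17.795
  bounce: vy ← 0.88·17.795 = 15.659

1 4.561 26.939 19.065
2 4.127 20.862 36.315
3 3.632 16.155 51.495
final: 51.495 15.659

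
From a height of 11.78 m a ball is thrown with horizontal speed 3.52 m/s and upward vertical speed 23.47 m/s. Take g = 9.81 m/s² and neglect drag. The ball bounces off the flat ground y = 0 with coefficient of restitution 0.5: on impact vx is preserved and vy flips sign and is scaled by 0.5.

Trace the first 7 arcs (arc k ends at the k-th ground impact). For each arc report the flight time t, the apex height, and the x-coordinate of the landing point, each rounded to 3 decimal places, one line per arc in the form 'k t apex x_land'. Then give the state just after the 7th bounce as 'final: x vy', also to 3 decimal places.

Arc 1: start y=11.780, vy=23.470 → t=5.243, apex=39.855, x_land=18.455, impact vy=-27.964
  bounce: vy ← 0.5·27.964 = 13.982
Arc 2: start y=0.000, vy=13.982 → t=2.851, apex=9.964, x_land=28.489, impact vy=-13.982
  bounce: vy ← 0.5·13.982 = 6.991
Arc 3: start y=0.000, vy=6.991 → t=1.425, apex=2.491, x_land=33.506, impact vy=-6.991
  bounce: vy ← 0.5·6.991 = 3.495
Arc 4: start y=0.000, vy=3.495 → t=0.713, apex=0.623, x_land=36.015, impact vy=-3.495
  bounce: vy ← 0.5·3.495 = 1.748
Arc 5: start y=0.000, vy=1.748 → t=0.356, apex=0.156, x_land=37.269, impact vy=-1.748
  bounce: vy ← 0.5·1.748 = 0.874
Arc 6: start y=0.000, vy=0.874 → t=0.178, apex=0.039, x_land=37.896, impact vy=-0.874
  bounce: vy ← 0.5·0.874 = 0.437
Arc 7: start y=0.000, vy=0.437 → t=0.089, apex=0.010, x_land=38.209, impact vy=-0.437
  bounce: vy ← 0.5·0.437 = 0.218

1 5.243 39.855 18.455
2 2.851 9.964 28.489
3 1.425 2.491 33.506
4 0.713 0.623 36.015
5 0.356 0.156 37.269
6 0.178 0.039 37.896
7 0.089 0.010 38.209
final: 38.209 0.218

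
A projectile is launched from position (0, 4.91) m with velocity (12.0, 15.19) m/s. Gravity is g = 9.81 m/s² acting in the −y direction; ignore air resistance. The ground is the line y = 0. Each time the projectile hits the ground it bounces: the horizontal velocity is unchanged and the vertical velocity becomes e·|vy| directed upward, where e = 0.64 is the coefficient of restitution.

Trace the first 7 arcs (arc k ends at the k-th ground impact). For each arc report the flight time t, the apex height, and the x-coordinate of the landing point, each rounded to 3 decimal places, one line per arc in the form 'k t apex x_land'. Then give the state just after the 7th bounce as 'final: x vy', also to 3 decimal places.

Arc 1: start y=4.910, vy=15.190 → t=3.392, apex=16.670, x_land=40.703, impact vy=-18.085
  bounce: vy ← 0.64·18.085 = 11.574
Arc 2: start y=0.000, vy=11.574 → t=2.360, apex=6.828, x_land=69.020, impact vy=-11.574
  bounce: vy ← 0.64·11.574 = 7.408
Arc 3: start y=0.000, vy=7.408 → t=1.510, apex=2.797, x_land=87.143, impact vy=-7.408
  bounce: vy ← 0.64·7.408 = 4.741
Arc 4: start y=0.000, vy=4.741 → t=0.967, apex=1.146, x_land=98.741, impact vy=-4.741
  bounce: vy ← 0.64·4.741 = 3.034
Arc 5: start y=0.000, vy=3.034 → t=0.619, apex=0.469, x_land=106.164, impact vy=-3.034
  bounce: vy ← 0.64·3.034 = 1.942
Arc 6: start y=0.000, vy=1.942 → t=0.396, apex=0.192, x_land=110.915, impact vy=-1.942
  bounce: vy ← 0.64·1.942 = 1.243
Arc 7: start y=0.000, vy=1.243 → t=0.253, apex=0.079, x_land=113.956, impact vy=-1.243
  bounce: vy ← 0.64·1.243 = 0.795

1 3.392 16.670 40.703
2 2.360 6.828 69.020
3 1.510 2.797 87.143
4 0.967 1.146 98.741
5 0.619 0.469 106.164
6 0.396 0.192 110.915
7 0.253 0.079 113.956
final: 113.956 0.795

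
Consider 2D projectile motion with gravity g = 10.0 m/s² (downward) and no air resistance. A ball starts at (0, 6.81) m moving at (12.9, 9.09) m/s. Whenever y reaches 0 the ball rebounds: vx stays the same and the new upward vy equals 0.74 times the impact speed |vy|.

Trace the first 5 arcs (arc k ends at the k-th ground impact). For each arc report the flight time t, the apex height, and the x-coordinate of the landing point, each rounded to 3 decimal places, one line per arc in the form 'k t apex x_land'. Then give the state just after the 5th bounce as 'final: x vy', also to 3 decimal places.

Arc 1: start y=6.810, vy=9.090 → t=2.388, apex=10.941, x_land=30.809, impact vy=-14.793
  bounce: vy ← 0.74·14.793 = 10.947
Arc 2: start y=0.000, vy=10.947 → t=2.189, apex=5.992, x_land=59.051, impact vy=-10.947
  bounce: vy ← 0.74·10.947 = 8.101
Arc 3: start y=0.000, vy=8.101 → t=1.620, apex=3.281, x_land=79.951, impact vy=-8.101
  bounce: vy ← 0.74·8.101 = 5.994
Arc 4: start y=0.000, vy=5.994 → t=1.199, apex=1.797, x_land=95.416, impact vy=-5.994
  bounce: vy ← 0.74·5.994 = 4.436
Arc 5: start y=0.000, vy=4.436 → t=0.887, apex=0.984, x_land=106.861, impact vy=-4.436
  bounce: vy ← 0.74·4.436 = 3.283

1 2.388 10.941 30.809
2 2.189 5.992 59.051
3 1.620 3.281 79.951
4 1.199 1.797 95.416
5 0.887 0.984 106.861
final: 106.861 3.283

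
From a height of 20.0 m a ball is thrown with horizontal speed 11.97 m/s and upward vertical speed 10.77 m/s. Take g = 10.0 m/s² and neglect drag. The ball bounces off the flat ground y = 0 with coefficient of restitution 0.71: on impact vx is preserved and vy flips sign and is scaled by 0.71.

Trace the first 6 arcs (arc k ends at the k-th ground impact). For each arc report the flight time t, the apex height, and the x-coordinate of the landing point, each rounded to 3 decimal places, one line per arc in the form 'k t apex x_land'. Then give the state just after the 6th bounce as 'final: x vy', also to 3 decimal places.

Arc 1: start y=20.000, vy=10.770 → t=3.349, apex=25.800, x_land=40.082, impact vy=-22.715
  bounce: vy ← 0.71·22.715 = 16.128
Arc 2: start y=0.000, vy=16.128 → t=3.226, apex=13.006, x_land=78.693, impact vy=-16.128
  bounce: vy ← 0.71·16.128 = 11.451
Arc 3: start y=0.000, vy=11.451 → t=2.290, apex=6.556, x_land=106.106, impact vy=-11.451
  bounce: vy ← 0.71·11.451 = 8.130
Arc 4: start y=0.000, vy=8.130 → t=1.626, apex=3.305, x_land=125.569, impact vy=-8.130
  bounce: vy ← 0.71·8.130 = 5.772
Arc 5: start y=0.000, vy=5.772 → t=1.154, apex=1.666, x_land=139.389, impact vy=-5.772
  bounce: vy ← 0.71·5.772 = 4.098
Arc 6: start y=0.000, vy=4.098 → t=0.820, apex=0.840, x_land=149.200, impact vy=-4.098
  bounce: vy ← 0.71·4.098 = 2.910

1 3.349 25.800 40.082
2 3.226 13.006 78.693
3 2.290 6.556 106.106
4 1.626 3.305 125.569
5 1.154 1.666 139.389
6 0.820 0.840 149.200
final: 149.200 2.910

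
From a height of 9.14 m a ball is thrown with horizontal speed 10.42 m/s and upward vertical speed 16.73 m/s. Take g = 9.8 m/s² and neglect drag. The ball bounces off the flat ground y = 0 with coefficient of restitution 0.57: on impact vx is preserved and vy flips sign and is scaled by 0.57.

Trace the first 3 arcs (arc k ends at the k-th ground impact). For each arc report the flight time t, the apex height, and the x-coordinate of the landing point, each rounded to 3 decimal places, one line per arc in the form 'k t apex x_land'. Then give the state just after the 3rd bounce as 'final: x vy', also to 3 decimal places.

Arc 1: start y=9.140, vy=16.730 → t=3.893, apex=23.420, x_land=40.569, impact vy=-21.425
  bounce: vy ← 0.57·21.425 = 12.212
Arc 2: start y=0.000, vy=12.212 → t=2.492, apex=7.609, x_land=66.539, impact vy=-12.212
  bounce: vy ← 0.57·12.212 = 6.961
Arc 3: start y=0.000, vy=6.961 → t=1.421, apex=2.472, x_land=81.342, impact vy=-6.961
  bounce: vy ← 0.57·6.961 = 3.968

1 3.893 23.420 40.569
2 2.492 7.609 66.539
3 1.421 2.472 81.342
final: 81.342 3.968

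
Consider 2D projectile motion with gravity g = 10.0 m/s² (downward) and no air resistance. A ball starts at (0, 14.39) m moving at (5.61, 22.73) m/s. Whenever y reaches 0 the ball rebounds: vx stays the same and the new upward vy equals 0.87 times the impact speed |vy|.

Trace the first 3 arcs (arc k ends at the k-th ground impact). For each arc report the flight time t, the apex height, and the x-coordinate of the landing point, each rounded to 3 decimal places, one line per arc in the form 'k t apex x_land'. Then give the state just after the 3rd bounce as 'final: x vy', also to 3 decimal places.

1 5.109 40.223 28.663
2 4.935 30.445 56.349
3 4.294 23.043 80.436
final: 80.436 18.677

Arc 1: start y=14.390, vy=22.730 → t=5.109, apex=40.223, x_land=28.663, impact vy=-28.363
  bounce: vy ← 0.87·28.363 = 24.676
Arc 2: start y=0.000, vy=24.676 → t=4.935, apex=30.445, x_land=56.349, impact vy=-24.676
  bounce: vy ← 0.87·24.676 = 21.468
Arc 3: start y=0.000, vy=21.468 → t=4.294, apex=23.043, x_land=80.436, impact vy=-21.468
  bounce: vy ← 0.87·21.468 = 18.677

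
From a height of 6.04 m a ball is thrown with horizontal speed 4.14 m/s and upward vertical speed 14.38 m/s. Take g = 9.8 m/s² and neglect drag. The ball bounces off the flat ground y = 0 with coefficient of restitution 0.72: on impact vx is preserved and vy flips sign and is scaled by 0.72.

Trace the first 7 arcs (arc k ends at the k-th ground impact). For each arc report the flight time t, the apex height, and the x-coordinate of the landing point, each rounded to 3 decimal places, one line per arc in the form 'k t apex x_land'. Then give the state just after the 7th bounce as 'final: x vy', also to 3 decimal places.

Arc 1: start y=6.040, vy=14.380 → t=3.307, apex=16.590, x_land=13.693, impact vy=-18.032
  bounce: vy ← 0.72·18.032 = 12.983
Arc 2: start y=0.000, vy=12.983 → t=2.650, apex=8.600, x_land=24.662, impact vy=-12.983
  bounce: vy ← 0.72·12.983 = 9.348
Arc 3: start y=0.000, vy=9.348 → t=1.908, apex=4.458, x_land=32.560, impact vy=-9.348
  bounce: vy ← 0.72·9.348 = 6.731
Arc 4: start y=0.000, vy=6.731 → t=1.374, apex=2.311, x_land=38.247, impact vy=-6.731
  bounce: vy ← 0.72·6.731 = 4.846
Arc 5: start y=0.000, vy=4.846 → t=0.989, apex=1.198, x_land=42.341, impact vy=-4.846
  bounce: vy ← 0.72·4.846 = 3.489
Arc 6: start y=0.000, vy=3.489 → t=0.712, apex=0.621, x_land=45.289, impact vy=-3.489
  bounce: vy ← 0.72·3.489 = 2.512
Arc 7: start y=0.000, vy=2.512 → t=0.513, apex=0.322, x_land=47.412, impact vy=-2.512
  bounce: vy ← 0.72·2.512 = 1.809

1 3.307 16.590 13.693
2 2.650 8.600 24.662
3 1.908 4.458 32.560
4 1.374 2.311 38.247
5 0.989 1.198 42.341
6 0.712 0.621 45.289
7 0.513 0.322 47.412
final: 47.412 1.809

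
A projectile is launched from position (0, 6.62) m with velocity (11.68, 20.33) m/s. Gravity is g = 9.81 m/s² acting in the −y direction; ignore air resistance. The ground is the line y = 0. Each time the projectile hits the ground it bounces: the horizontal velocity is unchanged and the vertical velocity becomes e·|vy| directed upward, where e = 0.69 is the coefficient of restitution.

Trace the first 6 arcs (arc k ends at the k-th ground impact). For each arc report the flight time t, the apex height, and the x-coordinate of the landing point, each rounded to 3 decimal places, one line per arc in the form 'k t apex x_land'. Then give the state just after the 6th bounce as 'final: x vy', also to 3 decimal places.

Arc 1: start y=6.620, vy=20.330 → t=4.448, apex=27.686, x_land=51.955, impact vy=-23.307
  bounce: vy ← 0.69·23.307 = 16.081
Arc 2: start y=0.000, vy=16.081 → t=3.279, apex=13.181, x_land=90.249, impact vy=-16.081
  bounce: vy ← 0.69·16.081 = 11.096
Arc 3: start y=0.000, vy=11.096 → t=2.262, apex=6.276, x_land=116.671, impact vy=-11.096
  bounce: vy ← 0.69·11.096 = 7.656
Arc 4: start y=0.000, vy=7.656 → t=1.561, apex=2.988, x_land=134.903, impact vy=-7.656
  bounce: vy ← 0.69·7.656 = 5.283
Arc 5: start y=0.000, vy=5.283 → t=1.077, apex=1.422, x_land=147.483, impact vy=-5.283
  bounce: vy ← 0.69·5.283 = 3.645
Arc 6: start y=0.000, vy=3.645 → t=0.743, apex=0.677, x_land=156.163, impact vy=-3.645
  bounce: vy ← 0.69·3.645 = 2.515

1 4.448 27.686 51.955
2 3.279 13.181 90.249
3 2.262 6.276 116.671
4 1.561 2.988 134.903
5 1.077 1.422 147.483
6 0.743 0.677 156.163
final: 156.163 2.515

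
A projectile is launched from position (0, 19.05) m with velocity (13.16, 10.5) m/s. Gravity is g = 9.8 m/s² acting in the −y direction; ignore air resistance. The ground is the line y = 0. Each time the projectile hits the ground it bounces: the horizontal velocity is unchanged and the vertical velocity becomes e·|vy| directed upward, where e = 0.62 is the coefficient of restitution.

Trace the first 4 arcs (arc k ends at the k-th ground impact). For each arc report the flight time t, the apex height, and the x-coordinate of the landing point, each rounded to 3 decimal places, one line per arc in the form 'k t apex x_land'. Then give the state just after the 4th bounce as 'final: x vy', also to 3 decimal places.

Arc 1: start y=19.050, vy=10.500 → t=3.315, apex=24.675, x_land=43.632, impact vy=-21.992
  bounce: vy ← 0.62·21.992 = 13.635
Arc 2: start y=0.000, vy=13.635 → t=2.783, apex=9.485, x_land=80.251, impact vy=-13.635
  bounce: vy ← 0.62·13.635 = 8.454
Arc 3: start y=0.000, vy=8.454 → t=1.725, apex=3.646, x_land=102.955, impact vy=-8.454
  bounce: vy ← 0.62·8.454 = 5.241
Arc 4: start y=0.000, vy=5.241 → t=1.070, apex=1.402, x_land=117.031, impact vy=-5.241
  bounce: vy ← 0.62·5.241 = 3.250

1 3.315 24.675 43.632
2 2.783 9.485 80.251
3 1.725 3.646 102.955
4 1.070 1.402 117.031
final: 117.031 3.250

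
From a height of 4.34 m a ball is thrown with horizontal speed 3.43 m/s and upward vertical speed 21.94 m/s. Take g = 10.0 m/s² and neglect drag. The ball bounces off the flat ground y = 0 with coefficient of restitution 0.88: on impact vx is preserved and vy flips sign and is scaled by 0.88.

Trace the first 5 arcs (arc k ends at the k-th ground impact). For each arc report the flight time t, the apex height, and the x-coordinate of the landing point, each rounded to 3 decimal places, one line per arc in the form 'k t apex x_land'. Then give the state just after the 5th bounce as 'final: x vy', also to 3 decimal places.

Arc 1: start y=4.340, vy=21.940 → t=4.578, apex=28.408, x_land=15.701, impact vy=-23.836
  bounce: vy ← 0.88·23.836 = 20.976
Arc 2: start y=0.000, vy=20.976 → t=4.195, apex=21.999, x_land=30.091, impact vy=-20.976
  bounce: vy ← 0.88·20.976 = 18.459
Arc 3: start y=0.000, vy=18.459 → t=3.692, apex=17.036, x_land=42.753, impact vy=-18.459
  bounce: vy ← 0.88·18.459 = 16.244
Arc 4: start y=0.000, vy=16.244 → t=3.249, apex=13.193, x_land=53.897, impact vy=-16.244
  bounce: vy ← 0.88·16.244 = 14.294
Arc 5: start y=0.000, vy=14.294 → t=2.859, apex=10.217, x_land=63.703, impact vy=-14.294
  bounce: vy ← 0.88·14.294 = 12.579

1 4.578 28.408 15.701
2 4.195 21.999 30.091
3 3.692 17.036 42.753
4 3.249 13.193 53.897
5 2.859 10.217 63.703
final: 63.703 12.579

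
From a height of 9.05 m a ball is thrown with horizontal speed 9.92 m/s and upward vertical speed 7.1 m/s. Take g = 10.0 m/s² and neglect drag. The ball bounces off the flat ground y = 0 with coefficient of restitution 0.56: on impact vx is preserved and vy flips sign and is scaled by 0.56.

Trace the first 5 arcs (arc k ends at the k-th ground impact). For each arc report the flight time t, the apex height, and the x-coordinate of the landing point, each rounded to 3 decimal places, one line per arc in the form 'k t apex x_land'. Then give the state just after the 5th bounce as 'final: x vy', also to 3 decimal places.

Arc 1: start y=9.050, vy=7.100 → t=2.231, apex=11.571, x_land=22.134, impact vy=-15.212
  bounce: vy ← 0.56·15.212 = 8.519
Arc 2: start y=0.000, vy=8.519 → t=1.704, apex=3.629, x_land=39.035, impact vy=-8.519
  bounce: vy ← 0.56·8.519 = 4.771
Arc 3: start y=0.000, vy=4.771 → t=0.954, apex=1.138, x_land=48.500, impact vy=-4.771
  bounce: vy ← 0.56·4.771 = 2.671
Arc 4: start y=0.000, vy=2.671 → t=0.534, apex=0.357, x_land=53.800, impact vy=-2.671
  bounce: vy ← 0.56·2.671 = 1.496
Arc 5: start y=0.000, vy=1.496 → t=0.299, apex=0.112, x_land=56.768, impact vy=-1.496
  bounce: vy ← 0.56·1.496 = 0.838

1 2.231 11.571 22.134
2 1.704 3.629 39.035
3 0.954 1.138 48.500
4 0.534 0.357 53.800
5 0.299 0.112 56.768
final: 56.768 0.838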